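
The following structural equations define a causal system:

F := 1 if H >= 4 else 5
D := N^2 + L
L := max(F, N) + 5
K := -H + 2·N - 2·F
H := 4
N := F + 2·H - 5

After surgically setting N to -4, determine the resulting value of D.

22

The intervention breaks the incoming arrows to N: N := F + 2·H - 5 no longer applies, and N = -4.
F = 1 if H >= 4 else 5  [with H=4]  = 1
L = max(F, N) + 5  [with F=1, N=-4]  = 6
D = N^2 + L  [with N=-4, L=6]  = 22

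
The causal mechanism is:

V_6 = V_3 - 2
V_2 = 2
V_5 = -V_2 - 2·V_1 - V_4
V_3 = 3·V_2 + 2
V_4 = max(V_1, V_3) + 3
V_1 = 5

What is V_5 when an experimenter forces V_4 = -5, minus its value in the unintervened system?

16

Intervening sets V_4 = -5 and removes its equation (V_4 = max(V_1, V_3) + 3).
V_5 = -V_2 - 2·V_1 - V_4  [with V_2=2, V_1=5, V_4=-5]  = -7
Without intervention: V_3 = 3·V_2 + 2  [with V_2=2]  = 8; V_4 = max(V_1, V_3) + 3  [with V_1=5, V_3=8]  = 11; V_5 = -V_2 - 2·V_1 - V_4  [with V_2=2, V_1=5, V_4=11]  = -23.
Change = -7 − (-23) = 16.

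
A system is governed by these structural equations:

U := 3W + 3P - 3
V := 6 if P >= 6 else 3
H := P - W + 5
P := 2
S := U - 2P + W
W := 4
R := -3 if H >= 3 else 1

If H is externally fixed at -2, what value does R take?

1

Under do(H=-2), the mechanism H := P - W + 5 is discarded; H is fixed at -2.
R = -3 if H >= 3 else 1  [with H=-2]  = 1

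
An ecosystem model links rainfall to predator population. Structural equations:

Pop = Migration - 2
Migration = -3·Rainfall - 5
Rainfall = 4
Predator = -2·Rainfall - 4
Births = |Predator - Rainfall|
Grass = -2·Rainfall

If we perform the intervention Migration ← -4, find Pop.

The intervention breaks the incoming arrows to Migration: Migration = -3·Rainfall - 5 no longer applies, and Migration = -4.
Pop = Migration - 2  [with Migration=-4]  = -6

-6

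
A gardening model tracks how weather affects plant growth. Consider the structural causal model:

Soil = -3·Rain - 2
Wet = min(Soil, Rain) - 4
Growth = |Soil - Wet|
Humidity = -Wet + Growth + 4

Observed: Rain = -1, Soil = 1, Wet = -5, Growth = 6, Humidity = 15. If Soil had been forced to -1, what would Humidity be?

do(Soil=-1) replaces the equation Soil = -3·Rain - 2 with the constant Soil = -1.
Wet = min(Soil, Rain) - 4  [with Soil=-1, Rain=-1]  = -5
Growth = |Soil - Wet|  [with Soil=-1, Wet=-5]  = 4
Humidity = -Wet + Growth + 4  [with Wet=-5, Growth=4]  = 13

13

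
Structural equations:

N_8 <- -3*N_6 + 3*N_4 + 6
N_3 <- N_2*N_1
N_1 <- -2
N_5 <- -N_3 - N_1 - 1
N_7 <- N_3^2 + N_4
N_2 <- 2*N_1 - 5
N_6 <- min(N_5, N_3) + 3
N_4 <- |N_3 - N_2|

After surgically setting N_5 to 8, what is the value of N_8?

do(N_5=8) replaces the equation N_5 <- -N_3 - N_1 - 1 with the constant N_5 = 8.
N_2 = 2*N_1 - 5  [with N_1=-2]  = -9
N_3 = N_2*N_1  [with N_2=-9, N_1=-2]  = 18
N_4 = |N_3 - N_2|  [with N_3=18, N_2=-9]  = 27
N_6 = min(N_5, N_3) + 3  [with N_5=8, N_3=18]  = 11
N_8 = -3*N_6 + 3*N_4 + 6  [with N_6=11, N_4=27]  = 54

54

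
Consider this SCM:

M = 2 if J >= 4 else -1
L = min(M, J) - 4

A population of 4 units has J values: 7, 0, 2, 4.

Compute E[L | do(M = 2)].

do(M=2) breaks M's dependence on J. With M=2 fixed, L across the units is -2, -4, -2, -2, mean -2.5.

-2.5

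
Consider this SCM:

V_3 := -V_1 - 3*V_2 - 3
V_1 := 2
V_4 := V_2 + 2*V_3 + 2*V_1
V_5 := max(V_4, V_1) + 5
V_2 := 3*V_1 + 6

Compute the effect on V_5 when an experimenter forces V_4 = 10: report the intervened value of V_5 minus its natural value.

8

Intervening sets V_4 = 10 and removes its equation (V_4 := V_2 + 2*V_3 + 2*V_1).
V_5 = max(V_4, V_1) + 5  [with V_4=10, V_1=2]  = 15
Without intervention: V_2 = 3*V_1 + 6  [with V_1=2]  = 12; V_3 = -V_1 - 3*V_2 - 3  [with V_1=2, V_2=12]  = -41; V_4 = V_2 + 2*V_3 + 2*V_1  [with V_2=12, V_3=-41, V_1=2]  = -66; V_5 = max(V_4, V_1) + 5  [with V_4=-66, V_1=2]  = 7.
Change = 15 − 7 = 8.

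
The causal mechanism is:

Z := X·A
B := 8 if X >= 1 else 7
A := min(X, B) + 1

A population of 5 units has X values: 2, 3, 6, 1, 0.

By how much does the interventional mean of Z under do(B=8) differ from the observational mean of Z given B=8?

-3.1

do(B=8) breaks B's dependence on X. With B=8 fixed, Z across the units is 6, 12, 42, 2, 0, mean 12.4.
Observing B=8 restricts to units where B's equation naturally yields 8: X ∈ {2, 3, 6, 1}. In that subpopulation Z = 6, 12, 42, 2, mean 15.5.
Difference = 12.4 − 15.5 = -3.1.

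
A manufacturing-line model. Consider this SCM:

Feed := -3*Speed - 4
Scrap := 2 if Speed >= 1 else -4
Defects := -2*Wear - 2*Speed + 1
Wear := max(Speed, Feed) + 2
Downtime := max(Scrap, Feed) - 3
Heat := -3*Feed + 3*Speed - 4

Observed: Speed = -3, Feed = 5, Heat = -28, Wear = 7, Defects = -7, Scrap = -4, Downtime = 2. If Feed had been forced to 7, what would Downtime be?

Under do(Feed=7), the mechanism Feed := -3*Speed - 4 is discarded; Feed is fixed at 7.
Scrap = 2 if Speed >= 1 else -4  [with Speed=-3]  = -4
Downtime = max(Scrap, Feed) - 3  [with Scrap=-4, Feed=7]  = 4

4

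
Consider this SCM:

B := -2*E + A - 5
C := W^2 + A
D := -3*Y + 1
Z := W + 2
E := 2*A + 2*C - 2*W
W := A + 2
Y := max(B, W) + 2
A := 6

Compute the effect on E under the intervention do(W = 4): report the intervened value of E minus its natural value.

Under do(W=4), the mechanism W := A + 2 is discarded; W is fixed at 4.
C = W^2 + A  [with W=4, A=6]  = 22
E = 2*A + 2*C - 2*W  [with A=6, C=22, W=4]  = 48
Without intervention: W = A + 2  [with A=6]  = 8; C = W^2 + A  [with W=8, A=6]  = 70; E = 2*A + 2*C - 2*W  [with A=6, C=70, W=8]  = 136.
Change = 48 − 136 = -88.

-88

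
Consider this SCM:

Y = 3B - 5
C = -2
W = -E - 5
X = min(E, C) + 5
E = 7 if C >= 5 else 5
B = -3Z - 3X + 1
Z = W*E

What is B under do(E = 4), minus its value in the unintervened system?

Under do(E=4), the mechanism E = 7 if C >= 5 else 5 is discarded; E is fixed at 4.
W = -E - 5  [with E=4]  = -9
Z = W*E  [with W=-9, E=4]  = -36
X = min(E, C) + 5  [with E=4, C=-2]  = 3
B = -3Z - 3X + 1  [with Z=-36, X=3]  = 100
Without intervention: E = 7 if C >= 5 else 5  [with C=-2]  = 5; W = -E - 5  [with E=5]  = -10; Z = W*E  [with W=-10, E=5]  = -50; X = min(E, C) + 5  [with E=5, C=-2]  = 3; B = -3Z - 3X + 1  [with Z=-50, X=3]  = 142.
Change = 100 − 142 = -42.

-42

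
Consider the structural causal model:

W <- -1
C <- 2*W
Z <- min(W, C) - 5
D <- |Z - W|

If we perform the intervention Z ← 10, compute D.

11

The intervention breaks the incoming arrows to Z: Z <- min(W, C) - 5 no longer applies, and Z = 10.
D = |Z - W|  [with Z=10, W=-1]  = 11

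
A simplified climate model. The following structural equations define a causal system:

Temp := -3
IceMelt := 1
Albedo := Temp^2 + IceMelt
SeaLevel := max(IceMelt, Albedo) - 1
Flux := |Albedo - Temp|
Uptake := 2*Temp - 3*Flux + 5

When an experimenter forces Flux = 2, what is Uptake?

-7

The intervention breaks the incoming arrows to Flux: Flux := |Albedo - Temp| no longer applies, and Flux = 2.
Uptake = 2*Temp - 3*Flux + 5  [with Temp=-3, Flux=2]  = -7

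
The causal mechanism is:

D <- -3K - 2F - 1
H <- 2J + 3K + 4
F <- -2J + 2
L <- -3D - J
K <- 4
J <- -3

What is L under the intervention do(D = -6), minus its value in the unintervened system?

-69

The intervention breaks the incoming arrows to D: D <- -3K - 2F - 1 no longer applies, and D = -6.
L = -3D - J  [with D=-6, J=-3]  = 21
Without intervention: F = -2J + 2  [with J=-3]  = 8; D = -3K - 2F - 1  [with K=4, F=8]  = -29; L = -3D - J  [with D=-29, J=-3]  = 90.
Change = 21 − 90 = -69.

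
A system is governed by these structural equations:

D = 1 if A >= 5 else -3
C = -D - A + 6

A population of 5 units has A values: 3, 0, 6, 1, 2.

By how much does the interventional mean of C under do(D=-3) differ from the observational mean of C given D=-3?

-0.9

Under do(D=-3), D's equation is replaced by D=-3 for every unit. Per-unit C: 6, 9, 3, 8, 7. Mean = 6.6.
Conditioning on D=-3 selects the 4 unit(s) with A ∈ {3, 0, 1, 2}. Their C values: 6, 9, 8, 7. Mean = 7.5.
Difference = 6.6 − 7.5 = -0.9.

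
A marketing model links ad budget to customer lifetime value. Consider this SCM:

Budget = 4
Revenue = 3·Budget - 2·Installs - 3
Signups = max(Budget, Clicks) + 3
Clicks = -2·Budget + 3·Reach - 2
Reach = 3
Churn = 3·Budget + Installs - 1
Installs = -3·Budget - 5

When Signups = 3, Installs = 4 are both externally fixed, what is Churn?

15

Setting Signups = 3, Installs = 4 by intervention discards those variables' equations.
Churn = 3·Budget + Installs - 1  [with Budget=4, Installs=4]  = 15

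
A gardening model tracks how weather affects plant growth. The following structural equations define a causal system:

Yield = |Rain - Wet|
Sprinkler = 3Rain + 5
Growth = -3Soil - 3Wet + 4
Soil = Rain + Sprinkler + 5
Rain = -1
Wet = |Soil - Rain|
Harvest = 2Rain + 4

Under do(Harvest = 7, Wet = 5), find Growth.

Under do(Harvest = 7, Wet = 5), each intervened variable's structural equation is replaced by its fixed value.
Sprinkler = 3Rain + 5  [with Rain=-1]  = 2
Soil = Rain + Sprinkler + 5  [with Rain=-1, Sprinkler=2]  = 6
Growth = -3Soil - 3Wet + 4  [with Soil=6, Wet=5]  = -29

-29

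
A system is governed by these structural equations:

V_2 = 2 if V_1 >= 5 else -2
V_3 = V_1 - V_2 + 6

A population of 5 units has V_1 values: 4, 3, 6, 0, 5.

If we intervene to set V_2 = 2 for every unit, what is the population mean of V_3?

7.6

The intervention sets V_2=2 in all 5 units regardless of V_1. Recomputing V_3 per unit gives 8, 7, 10, 4, 9; average 7.6.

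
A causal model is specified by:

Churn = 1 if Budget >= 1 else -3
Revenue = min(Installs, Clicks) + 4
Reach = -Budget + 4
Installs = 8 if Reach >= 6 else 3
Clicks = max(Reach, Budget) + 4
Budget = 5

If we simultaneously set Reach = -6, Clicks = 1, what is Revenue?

5

Under do(Reach = -6, Clicks = 1), each intervened variable's structural equation is replaced by its fixed value.
Installs = 8 if Reach >= 6 else 3  [with Reach=-6]  = 3
Revenue = min(Installs, Clicks) + 4  [with Installs=3, Clicks=1]  = 5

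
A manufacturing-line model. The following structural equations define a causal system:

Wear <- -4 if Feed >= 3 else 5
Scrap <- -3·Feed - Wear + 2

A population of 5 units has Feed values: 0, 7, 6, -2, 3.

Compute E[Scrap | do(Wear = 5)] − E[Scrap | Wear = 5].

-11.4

do(Wear=5) breaks Wear's dependence on Feed. With Wear=5 fixed, Scrap across the units is -3, -24, -21, 3, -12, mean -11.4.
E[Scrap|Wear=5] averages over only the 2 units with Wear=5 (Feed = 0, -2): Scrap = -3, 3, mean 0.
Difference = -11.4 − 0 = -11.4.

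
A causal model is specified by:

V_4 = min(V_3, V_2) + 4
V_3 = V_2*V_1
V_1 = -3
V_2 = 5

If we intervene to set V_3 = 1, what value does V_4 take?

The intervention breaks the incoming arrows to V_3: V_3 = V_2*V_1 no longer applies, and V_3 = 1.
V_4 = min(V_3, V_2) + 4  [with V_3=1, V_2=5]  = 5

5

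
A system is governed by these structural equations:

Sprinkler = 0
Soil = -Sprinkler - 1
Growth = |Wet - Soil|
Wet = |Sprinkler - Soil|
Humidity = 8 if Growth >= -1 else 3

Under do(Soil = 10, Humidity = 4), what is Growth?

0

The joint intervention fixes Soil = 10, Humidity = 4, removing each variable's own equation.
Wet = |Sprinkler - Soil|  [with Sprinkler=0, Soil=10]  = 10
Growth = |Wet - Soil|  [with Wet=10, Soil=10]  = 0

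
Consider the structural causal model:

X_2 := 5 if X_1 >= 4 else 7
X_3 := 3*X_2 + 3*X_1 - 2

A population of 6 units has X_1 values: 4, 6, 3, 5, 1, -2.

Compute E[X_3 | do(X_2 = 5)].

The intervention sets X_2=5 in all 6 units regardless of X_1. Recomputing X_3 per unit gives 25, 31, 22, 28, 16, 7; average 21.5.

21.5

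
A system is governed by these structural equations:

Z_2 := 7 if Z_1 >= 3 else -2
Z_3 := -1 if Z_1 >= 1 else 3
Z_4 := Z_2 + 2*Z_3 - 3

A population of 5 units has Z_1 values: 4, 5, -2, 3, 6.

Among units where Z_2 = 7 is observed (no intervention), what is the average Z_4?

Conditioning on Z_2=7 selects the 4 unit(s) with Z_1 ∈ {4, 5, 3, 6}. Their Z_4 values: 2, 2, 2, 2. Mean = 2.

2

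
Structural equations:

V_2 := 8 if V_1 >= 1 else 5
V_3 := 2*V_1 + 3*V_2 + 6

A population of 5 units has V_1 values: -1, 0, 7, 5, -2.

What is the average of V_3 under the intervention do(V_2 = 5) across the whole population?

24.6

The intervention sets V_2=5 in all 5 units regardless of V_1. Recomputing V_3 per unit gives 19, 21, 35, 31, 17; average 24.6.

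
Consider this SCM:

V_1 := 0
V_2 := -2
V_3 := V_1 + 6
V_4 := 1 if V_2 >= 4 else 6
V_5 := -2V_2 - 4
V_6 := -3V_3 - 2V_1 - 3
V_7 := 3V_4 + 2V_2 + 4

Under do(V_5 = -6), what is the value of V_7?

18

Under do(V_5=-6), the mechanism V_5 := -2V_2 - 4 is discarded; V_5 is fixed at -6.
Since V_7 is not a descendant of the intervened variable, it is unaffected.
V_4 = 1 if V_2 >= 4 else 6  [with V_2=-2]  = 6
V_7 = 3V_4 + 2V_2 + 4  [with V_4=6, V_2=-2]  = 18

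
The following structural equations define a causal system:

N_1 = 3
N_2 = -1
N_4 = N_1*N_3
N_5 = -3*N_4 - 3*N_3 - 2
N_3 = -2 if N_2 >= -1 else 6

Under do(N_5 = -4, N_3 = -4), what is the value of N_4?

-12

Under do(N_5 = -4, N_3 = -4), each intervened variable's structural equation is replaced by its fixed value.
N_4 = N_1*N_3  [with N_1=3, N_3=-4]  = -12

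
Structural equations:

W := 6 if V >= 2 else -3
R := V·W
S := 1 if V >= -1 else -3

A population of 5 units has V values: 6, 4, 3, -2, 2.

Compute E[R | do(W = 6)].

do(W=6) breaks W's dependence on V. With W=6 fixed, R across the units is 36, 24, 18, -12, 12, mean 15.6.

15.6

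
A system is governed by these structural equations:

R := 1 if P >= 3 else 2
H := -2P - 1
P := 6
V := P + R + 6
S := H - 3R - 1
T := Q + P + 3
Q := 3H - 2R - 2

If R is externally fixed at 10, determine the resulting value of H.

-13

The intervention breaks the incoming arrows to R: R := 1 if P >= 3 else 2 no longer applies, and R = 10.
Since H is not a descendant of the intervened variable, it is unaffected.
H = -2P - 1  [with P=6]  = -13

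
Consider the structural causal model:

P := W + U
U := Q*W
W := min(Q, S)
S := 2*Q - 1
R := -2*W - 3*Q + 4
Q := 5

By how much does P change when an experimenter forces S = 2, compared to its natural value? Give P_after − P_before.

-18

Under do(S=2), the mechanism S := 2*Q - 1 is discarded; S is fixed at 2.
W = min(Q, S)  [with Q=5, S=2]  = 2
U = Q*W  [with Q=5, W=2]  = 10
P = W + U  [with W=2, U=10]  = 12
Without intervention: S = 2*Q - 1  [with Q=5]  = 9; W = min(Q, S)  [with Q=5, S=9]  = 5; U = Q*W  [with Q=5, W=5]  = 25; P = W + U  [with W=5, U=25]  = 30.
Change = 12 − 30 = -18.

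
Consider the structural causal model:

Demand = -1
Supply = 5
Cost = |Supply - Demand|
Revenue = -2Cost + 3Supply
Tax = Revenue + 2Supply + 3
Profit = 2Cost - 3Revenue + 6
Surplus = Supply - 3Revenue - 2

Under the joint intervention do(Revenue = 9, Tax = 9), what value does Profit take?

The joint intervention fixes Revenue = 9, Tax = 9, removing each variable's own equation.
Cost = |Supply - Demand|  [with Supply=5, Demand=-1]  = 6
Profit = 2Cost - 3Revenue + 6  [with Cost=6, Revenue=9]  = -9

-9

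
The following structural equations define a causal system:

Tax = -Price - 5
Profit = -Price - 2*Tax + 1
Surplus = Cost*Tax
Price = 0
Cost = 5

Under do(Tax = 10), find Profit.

The intervention breaks the incoming arrows to Tax: Tax = -Price - 5 no longer applies, and Tax = 10.
Profit = -Price - 2*Tax + 1  [with Price=0, Tax=10]  = -19

-19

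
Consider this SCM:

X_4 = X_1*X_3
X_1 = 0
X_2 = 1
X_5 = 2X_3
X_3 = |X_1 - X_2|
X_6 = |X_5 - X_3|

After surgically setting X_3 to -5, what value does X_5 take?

-10

do(X_3=-5) replaces the equation X_3 = |X_1 - X_2| with the constant X_3 = -5.
X_5 = 2X_3  [with X_3=-5]  = -10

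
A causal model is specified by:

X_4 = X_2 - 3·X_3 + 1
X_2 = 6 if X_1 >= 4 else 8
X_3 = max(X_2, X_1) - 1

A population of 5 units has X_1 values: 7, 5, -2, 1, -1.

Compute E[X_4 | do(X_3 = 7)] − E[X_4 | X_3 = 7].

Under do(X_3=7), X_3's equation is replaced by X_3=7 for every unit. Per-unit X_4: -14, -14, -12, -12, -12. Mean = -12.8.
Conditioning on X_3=7 selects the 3 unit(s) with X_1 ∈ {-2, 1, -1}. Their X_4 values: -12, -12, -12. Mean = -12.
Difference = -12.8 − (-12) = -0.8.

-0.8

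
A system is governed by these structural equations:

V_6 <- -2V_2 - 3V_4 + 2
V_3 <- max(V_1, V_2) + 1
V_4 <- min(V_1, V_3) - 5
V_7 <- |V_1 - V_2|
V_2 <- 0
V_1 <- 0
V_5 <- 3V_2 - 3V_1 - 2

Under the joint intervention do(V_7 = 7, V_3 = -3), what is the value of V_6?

Setting V_7 = 7, V_3 = -3 by intervention discards those variables' equations.
V_4 = min(V_1, V_3) - 5  [with V_1=0, V_3=-3]  = -8
V_6 = -2V_2 - 3V_4 + 2  [with V_2=0, V_4=-8]  = 26

26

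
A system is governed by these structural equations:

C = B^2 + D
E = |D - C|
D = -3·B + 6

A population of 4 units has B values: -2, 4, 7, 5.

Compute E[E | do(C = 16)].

20.5

The intervention sets C=16 in all 4 units regardless of B. Recomputing E per unit gives 4, 22, 31, 25; average 20.5.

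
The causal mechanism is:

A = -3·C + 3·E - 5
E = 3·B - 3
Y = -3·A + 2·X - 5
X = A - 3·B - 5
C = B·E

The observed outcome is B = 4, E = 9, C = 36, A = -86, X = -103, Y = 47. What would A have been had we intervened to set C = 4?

The intervention breaks the incoming arrows to C: C = B·E no longer applies, and C = 4.
E = 3·B - 3  [with B=4]  = 9
A = -3·C + 3·E - 5  [with C=4, E=9]  = 10

10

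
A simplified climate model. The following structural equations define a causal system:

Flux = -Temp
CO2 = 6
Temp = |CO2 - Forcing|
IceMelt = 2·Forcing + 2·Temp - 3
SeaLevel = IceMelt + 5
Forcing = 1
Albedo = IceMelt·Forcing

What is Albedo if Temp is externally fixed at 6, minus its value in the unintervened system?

do(Temp=6) replaces the equation Temp = |CO2 - Forcing| with the constant Temp = 6.
IceMelt = 2·Forcing + 2·Temp - 3  [with Forcing=1, Temp=6]  = 11
Albedo = IceMelt·Forcing  [with IceMelt=11, Forcing=1]  = 11
Without intervention: Temp = |CO2 - Forcing|  [with CO2=6, Forcing=1]  = 5; IceMelt = 2·Forcing + 2·Temp - 3  [with Forcing=1, Temp=5]  = 9; Albedo = IceMelt·Forcing  [with IceMelt=9, Forcing=1]  = 9.
Change = 11 − 9 = 2.

2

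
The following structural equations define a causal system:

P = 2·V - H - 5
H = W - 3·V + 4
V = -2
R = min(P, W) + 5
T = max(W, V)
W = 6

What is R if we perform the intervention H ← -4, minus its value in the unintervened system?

20

The intervention breaks the incoming arrows to H: H = W - 3·V + 4 no longer applies, and H = -4.
P = 2·V - H - 5  [with V=-2, H=-4]  = -5
R = min(P, W) + 5  [with P=-5, W=6]  = 0
Without intervention: H = W - 3·V + 4  [with W=6, V=-2]  = 16; P = 2·V - H - 5  [with V=-2, H=16]  = -25; R = min(P, W) + 5  [with P=-25, W=6]  = -20.
Change = 0 − (-20) = 20.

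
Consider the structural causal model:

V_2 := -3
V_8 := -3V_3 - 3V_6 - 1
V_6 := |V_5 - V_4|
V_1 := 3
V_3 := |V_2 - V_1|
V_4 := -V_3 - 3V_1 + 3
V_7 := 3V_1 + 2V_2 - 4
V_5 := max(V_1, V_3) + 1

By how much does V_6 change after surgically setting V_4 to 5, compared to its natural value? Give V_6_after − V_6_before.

-17

Under do(V_4=5), the mechanism V_4 := -V_3 - 3V_1 + 3 is discarded; V_4 is fixed at 5.
V_3 = |V_2 - V_1|  [with V_2=-3, V_1=3]  = 6
V_5 = max(V_1, V_3) + 1  [with V_1=3, V_3=6]  = 7
V_6 = |V_5 - V_4|  [with V_5=7, V_4=5]  = 2
Without intervention: V_3 = |V_2 - V_1|  [with V_2=-3, V_1=3]  = 6; V_4 = -V_3 - 3V_1 + 3  [with V_3=6, V_1=3]  = -12; V_5 = max(V_1, V_3) + 1  [with V_1=3, V_3=6]  = 7; V_6 = |V_5 - V_4|  [with V_5=7, V_4=-12]  = 19.
Change = 2 − 19 = -17.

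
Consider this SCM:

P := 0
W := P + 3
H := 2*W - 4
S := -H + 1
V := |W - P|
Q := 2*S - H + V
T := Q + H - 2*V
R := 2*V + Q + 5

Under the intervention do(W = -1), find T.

Under do(W=-1), the mechanism W := P + 3 is discarded; W is fixed at -1.
H = 2*W - 4  [with W=-1]  = -6
S = -H + 1  [with H=-6]  = 7
V = |W - P|  [with W=-1, P=0]  = 1
Q = 2*S - H + V  [with S=7, H=-6, V=1]  = 21
T = Q + H - 2*V  [with Q=21, H=-6, V=1]  = 13

13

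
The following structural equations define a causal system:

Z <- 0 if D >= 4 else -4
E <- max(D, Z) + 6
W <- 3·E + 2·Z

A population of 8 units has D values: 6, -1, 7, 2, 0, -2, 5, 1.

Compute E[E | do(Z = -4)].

8.25

do(Z=-4) breaks Z's dependence on D. With Z=-4 fixed, E across the units is 12, 5, 13, 8, 6, 4, 11, 7, mean 8.25.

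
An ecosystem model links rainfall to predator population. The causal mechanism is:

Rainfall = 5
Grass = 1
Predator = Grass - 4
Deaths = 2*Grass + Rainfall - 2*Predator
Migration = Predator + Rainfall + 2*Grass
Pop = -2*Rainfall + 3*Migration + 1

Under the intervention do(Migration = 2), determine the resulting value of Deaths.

13

The intervention breaks the incoming arrows to Migration: Migration = Predator + Rainfall + 2*Grass no longer applies, and Migration = 2.
Since Deaths is not a descendant of the intervened variable, it is unaffected.
Predator = Grass - 4  [with Grass=1]  = -3
Deaths = 2*Grass + Rainfall - 2*Predator  [with Grass=1, Rainfall=5, Predator=-3]  = 13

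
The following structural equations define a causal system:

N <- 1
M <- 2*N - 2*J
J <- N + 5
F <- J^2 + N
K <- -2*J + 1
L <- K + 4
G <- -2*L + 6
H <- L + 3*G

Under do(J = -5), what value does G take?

-24

Under do(J=-5), the mechanism J <- N + 5 is discarded; J is fixed at -5.
K = -2*J + 1  [with J=-5]  = 11
L = K + 4  [with K=11]  = 15
G = -2*L + 6  [with L=15]  = -24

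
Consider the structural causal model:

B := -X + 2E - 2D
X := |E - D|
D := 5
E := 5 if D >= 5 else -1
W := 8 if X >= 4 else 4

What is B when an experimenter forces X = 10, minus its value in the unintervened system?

-10

do(X=10) replaces the equation X := |E - D| with the constant X = 10.
E = 5 if D >= 5 else -1  [with D=5]  = 5
B = -X + 2E - 2D  [with X=10, E=5, D=5]  = -10
Without intervention: E = 5 if D >= 5 else -1  [with D=5]  = 5; X = |E - D|  [with E=5, D=5]  = 0; B = -X + 2E - 2D  [with X=0, E=5, D=5]  = 0.
Change = -10 − 0 = -10.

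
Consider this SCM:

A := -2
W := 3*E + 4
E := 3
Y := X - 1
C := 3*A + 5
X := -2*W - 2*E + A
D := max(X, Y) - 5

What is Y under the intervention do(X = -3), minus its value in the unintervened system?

Intervening sets X = -3 and removes its equation (X := -2*W - 2*E + A).
Y = X - 1  [with X=-3]  = -4
Without intervention: W = 3*E + 4  [with E=3]  = 13; X = -2*W - 2*E + A  [with W=13, E=3, A=-2]  = -34; Y = X - 1  [with X=-34]  = -35.
Change = -4 − (-35) = 31.

31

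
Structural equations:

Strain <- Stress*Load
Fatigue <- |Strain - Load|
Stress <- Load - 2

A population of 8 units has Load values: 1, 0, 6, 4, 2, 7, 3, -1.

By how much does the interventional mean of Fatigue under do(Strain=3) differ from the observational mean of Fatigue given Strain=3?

0.25

The intervention sets Strain=3 in all 8 units regardless of Load. Recomputing Fatigue per unit gives 2, 3, 3, 1, 1, 4, 0, 4; average 2.25.
Conditioning on Strain=3 selects the 2 unit(s) with Load ∈ {3, -1}. Their Fatigue values: 0, 4. Mean = 2.
Difference = 2.25 − 2 = 0.25.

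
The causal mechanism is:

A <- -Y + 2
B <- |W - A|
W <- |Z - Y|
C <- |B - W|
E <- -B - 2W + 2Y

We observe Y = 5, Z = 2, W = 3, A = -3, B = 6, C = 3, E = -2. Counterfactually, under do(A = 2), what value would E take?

3

The intervention breaks the incoming arrows to A: A <- -Y + 2 no longer applies, and A = 2.
W = |Z - Y|  [with Z=2, Y=5]  = 3
B = |W - A|  [with W=3, A=2]  = 1
E = -B - 2W + 2Y  [with B=1, W=3, Y=5]  = 3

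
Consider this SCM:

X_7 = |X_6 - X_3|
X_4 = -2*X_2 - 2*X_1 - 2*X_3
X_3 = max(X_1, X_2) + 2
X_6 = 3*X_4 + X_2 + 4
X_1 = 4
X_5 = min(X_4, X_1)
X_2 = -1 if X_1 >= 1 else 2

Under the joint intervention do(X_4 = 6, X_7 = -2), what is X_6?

21

The joint intervention fixes X_4 = 6, X_7 = -2, removing each variable's own equation.
X_2 = -1 if X_1 >= 1 else 2  [with X_1=4]  = -1
X_6 = 3*X_4 + X_2 + 4  [with X_4=6, X_2=-1]  = 21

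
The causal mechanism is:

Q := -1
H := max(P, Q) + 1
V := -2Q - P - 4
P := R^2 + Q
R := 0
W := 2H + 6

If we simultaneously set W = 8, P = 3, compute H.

4

Under do(W = 8, P = 3), each intervened variable's structural equation is replaced by its fixed value.
H = max(P, Q) + 1  [with P=3, Q=-1]  = 4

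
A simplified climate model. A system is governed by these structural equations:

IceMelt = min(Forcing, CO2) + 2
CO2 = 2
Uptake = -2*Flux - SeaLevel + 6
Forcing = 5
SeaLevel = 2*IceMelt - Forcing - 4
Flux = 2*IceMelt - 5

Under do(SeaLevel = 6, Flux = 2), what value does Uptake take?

-4

The joint intervention fixes SeaLevel = 6, Flux = 2, removing each variable's own equation.
Uptake = -2*Flux - SeaLevel + 6  [with Flux=2, SeaLevel=6]  = -4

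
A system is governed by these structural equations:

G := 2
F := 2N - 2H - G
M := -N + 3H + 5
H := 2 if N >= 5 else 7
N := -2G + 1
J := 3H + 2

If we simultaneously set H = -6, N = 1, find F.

The joint intervention fixes H = -6, N = 1, removing each variable's own equation.
F = 2N - 2H - G  [with N=1, H=-6, G=2]  = 12

12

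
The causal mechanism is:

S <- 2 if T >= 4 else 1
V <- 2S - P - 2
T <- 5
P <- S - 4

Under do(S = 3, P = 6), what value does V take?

Setting S = 3, P = 6 by intervention discards those variables' equations.
V = 2S - P - 2  [with S=3, P=6]  = -2

-2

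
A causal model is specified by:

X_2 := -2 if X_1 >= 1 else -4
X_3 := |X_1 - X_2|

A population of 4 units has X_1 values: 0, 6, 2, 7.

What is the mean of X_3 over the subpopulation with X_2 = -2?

Conditioning on X_2=-2 selects the 3 unit(s) with X_1 ∈ {6, 2, 7}. Their X_3 values: 8, 4, 9. Mean = 7.

7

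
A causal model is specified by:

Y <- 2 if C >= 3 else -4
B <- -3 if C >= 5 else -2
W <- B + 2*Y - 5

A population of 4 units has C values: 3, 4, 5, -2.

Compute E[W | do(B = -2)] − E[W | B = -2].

1

Every unit gets B=-2 under the intervention. W values become -3, -3, -3, -15; E[W|do(B=-2)] = -6.
E[W|B=-2] averages over only the 3 units with B=-2 (C = 3, 4, -2): W = -3, -3, -15, mean -7.
Difference = -6 − (-7) = 1.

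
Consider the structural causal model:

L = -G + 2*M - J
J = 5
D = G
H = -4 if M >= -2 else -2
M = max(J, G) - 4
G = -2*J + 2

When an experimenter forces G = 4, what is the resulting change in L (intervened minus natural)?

-12

Under do(G=4), the mechanism G = -2*J + 2 is discarded; G is fixed at 4.
M = max(J, G) - 4  [with J=5, G=4]  = 1
L = -G + 2*M - J  [with G=4, M=1, J=5]  = -7
Without intervention: G = -2*J + 2  [with J=5]  = -8; M = max(J, G) - 4  [with J=5, G=-8]  = 1; L = -G + 2*M - J  [with G=-8, M=1, J=5]  = 5.
Change = -7 − 5 = -12.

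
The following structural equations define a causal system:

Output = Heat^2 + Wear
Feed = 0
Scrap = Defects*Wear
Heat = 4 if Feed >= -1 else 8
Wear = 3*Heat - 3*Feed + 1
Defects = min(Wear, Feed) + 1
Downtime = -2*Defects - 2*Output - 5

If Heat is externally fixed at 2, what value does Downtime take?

Under do(Heat=2), the mechanism Heat = 4 if Feed >= -1 else 8 is discarded; Heat is fixed at 2.
Wear = 3*Heat - 3*Feed + 1  [with Heat=2, Feed=0]  = 7
Defects = min(Wear, Feed) + 1  [with Wear=7, Feed=0]  = 1
Output = Heat^2 + Wear  [with Heat=2, Wear=7]  = 11
Downtime = -2*Defects - 2*Output - 5  [with Defects=1, Output=11]  = -29

-29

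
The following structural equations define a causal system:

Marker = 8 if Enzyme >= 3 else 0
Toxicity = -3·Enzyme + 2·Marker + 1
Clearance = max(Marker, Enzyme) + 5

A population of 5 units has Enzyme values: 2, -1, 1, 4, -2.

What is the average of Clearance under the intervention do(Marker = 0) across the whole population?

6.4

The intervention sets Marker=0 in all 5 units regardless of Enzyme. Recomputing Clearance per unit gives 7, 5, 6, 9, 5; average 6.4.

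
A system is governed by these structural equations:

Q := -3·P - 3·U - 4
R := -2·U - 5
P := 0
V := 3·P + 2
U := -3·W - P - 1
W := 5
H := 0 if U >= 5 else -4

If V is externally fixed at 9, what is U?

-16

Under do(V=9), the mechanism V := 3·P + 2 is discarded; V is fixed at 9.
Since U is not a descendant of the intervened variable, it is unaffected.
U = -3·W - P - 1  [with W=5, P=0]  = -16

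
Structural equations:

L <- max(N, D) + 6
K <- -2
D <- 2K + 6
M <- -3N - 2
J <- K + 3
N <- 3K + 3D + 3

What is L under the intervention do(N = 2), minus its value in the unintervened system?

-1

The intervention breaks the incoming arrows to N: N <- 3K + 3D + 3 no longer applies, and N = 2.
D = 2K + 6  [with K=-2]  = 2
L = max(N, D) + 6  [with N=2, D=2]  = 8
Without intervention: D = 2K + 6  [with K=-2]  = 2; N = 3K + 3D + 3  [with K=-2, D=2]  = 3; L = max(N, D) + 6  [with N=3, D=2]  = 9.
Change = 8 − 9 = -1.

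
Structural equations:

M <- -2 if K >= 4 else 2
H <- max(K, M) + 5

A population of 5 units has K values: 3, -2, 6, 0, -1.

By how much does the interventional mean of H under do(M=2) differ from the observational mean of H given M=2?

Under do(M=2), M's equation is replaced by M=2 for every unit. Per-unit H: 8, 7, 11, 7, 7. Mean = 8.
Observing M=2 restricts to units where M's equation naturally yields 2: K ∈ {3, -2, 0, -1}. In that subpopulation H = 8, 7, 7, 7, mean 7.25.
Difference = 8 − 7.25 = 0.75.

0.75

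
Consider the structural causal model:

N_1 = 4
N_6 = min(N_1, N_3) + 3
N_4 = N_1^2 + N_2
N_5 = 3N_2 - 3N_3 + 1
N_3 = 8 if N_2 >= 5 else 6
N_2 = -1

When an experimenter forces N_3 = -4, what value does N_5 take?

do(N_3=-4) replaces the equation N_3 = 8 if N_2 >= 5 else 6 with the constant N_3 = -4.
N_5 = 3N_2 - 3N_3 + 1  [with N_2=-1, N_3=-4]  = 10

10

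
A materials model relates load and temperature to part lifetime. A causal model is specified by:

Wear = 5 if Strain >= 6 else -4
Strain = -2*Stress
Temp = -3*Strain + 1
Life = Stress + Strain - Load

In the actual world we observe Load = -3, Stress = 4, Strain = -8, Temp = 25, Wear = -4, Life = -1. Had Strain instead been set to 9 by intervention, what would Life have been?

16

The intervention breaks the incoming arrows to Strain: Strain = -2*Stress no longer applies, and Strain = 9.
Life = Stress + Strain - Load  [with Stress=4, Strain=9, Load=-3]  = 16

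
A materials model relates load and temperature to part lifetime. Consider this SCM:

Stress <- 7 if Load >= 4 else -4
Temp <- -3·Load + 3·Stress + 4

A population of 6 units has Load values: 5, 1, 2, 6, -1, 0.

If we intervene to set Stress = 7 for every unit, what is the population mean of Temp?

The intervention sets Stress=7 in all 6 units regardless of Load. Recomputing Temp per unit gives 10, 22, 19, 7, 28, 25; average 18.5.

18.5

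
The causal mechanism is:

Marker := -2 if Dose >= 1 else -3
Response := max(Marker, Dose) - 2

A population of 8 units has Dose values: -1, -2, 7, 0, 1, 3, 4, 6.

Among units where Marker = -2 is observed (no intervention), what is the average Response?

2.2

E[Response|Marker=-2] averages over only the 5 units with Marker=-2 (Dose = 7, 1, 3, 4, 6): Response = 5, -1, 1, 2, 4, mean 2.2.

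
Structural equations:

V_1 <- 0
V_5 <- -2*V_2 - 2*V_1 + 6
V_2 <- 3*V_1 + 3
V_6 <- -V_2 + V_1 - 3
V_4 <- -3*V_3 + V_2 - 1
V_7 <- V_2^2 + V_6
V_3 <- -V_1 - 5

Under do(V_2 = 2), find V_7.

-1

Under do(V_2=2), the mechanism V_2 <- 3*V_1 + 3 is discarded; V_2 is fixed at 2.
V_6 = -V_2 + V_1 - 3  [with V_2=2, V_1=0]  = -5
V_7 = V_2^2 + V_6  [with V_2=2, V_6=-5]  = -1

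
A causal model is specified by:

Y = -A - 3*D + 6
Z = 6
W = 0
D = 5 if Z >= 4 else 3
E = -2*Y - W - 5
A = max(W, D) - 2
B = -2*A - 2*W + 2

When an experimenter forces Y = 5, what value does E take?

The intervention breaks the incoming arrows to Y: Y = -A - 3*D + 6 no longer applies, and Y = 5.
E = -2*Y - W - 5  [with Y=5, W=0]  = -15

-15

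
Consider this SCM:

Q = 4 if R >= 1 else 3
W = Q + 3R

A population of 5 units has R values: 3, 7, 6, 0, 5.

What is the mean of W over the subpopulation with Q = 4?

Observing Q=4 restricts to units where Q's equation naturally yields 4: R ∈ {3, 7, 6, 5}. In that subpopulation W = 13, 25, 22, 19, mean 19.75.

19.75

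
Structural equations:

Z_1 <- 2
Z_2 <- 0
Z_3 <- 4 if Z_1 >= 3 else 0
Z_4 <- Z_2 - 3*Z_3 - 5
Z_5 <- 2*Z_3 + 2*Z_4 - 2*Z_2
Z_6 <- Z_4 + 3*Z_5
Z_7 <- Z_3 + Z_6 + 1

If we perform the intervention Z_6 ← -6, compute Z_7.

Intervening sets Z_6 = -6 and removes its equation (Z_6 <- Z_4 + 3*Z_5).
Z_3 = 4 if Z_1 >= 3 else 0  [with Z_1=2]  = 0
Z_7 = Z_3 + Z_6 + 1  [with Z_3=0, Z_6=-6]  = -5

-5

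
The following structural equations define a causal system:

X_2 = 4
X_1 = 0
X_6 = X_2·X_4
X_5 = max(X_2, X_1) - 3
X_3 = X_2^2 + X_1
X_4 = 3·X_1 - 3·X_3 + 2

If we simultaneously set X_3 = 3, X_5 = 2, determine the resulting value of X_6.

-28

Setting X_3 = 3, X_5 = 2 by intervention discards those variables' equations.
X_4 = 3·X_1 - 3·X_3 + 2  [with X_1=0, X_3=3]  = -7
X_6 = X_2·X_4  [with X_2=4, X_4=-7]  = -28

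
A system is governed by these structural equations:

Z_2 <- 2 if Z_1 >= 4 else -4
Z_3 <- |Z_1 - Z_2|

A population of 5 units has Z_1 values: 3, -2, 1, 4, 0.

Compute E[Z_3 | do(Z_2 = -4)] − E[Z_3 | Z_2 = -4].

Every unit gets Z_2=-4 under the intervention. Z_3 values become 7, 2, 5, 8, 4; E[Z_3|do(Z_2=-4)] = 5.2.
Observing Z_2=-4 restricts to units where Z_2's equation naturally yields -4: Z_1 ∈ {3, -2, 1, 0}. In that subpopulation Z_3 = 7, 2, 5, 4, mean 4.5.
Difference = 5.2 − 4.5 = 0.7.

0.7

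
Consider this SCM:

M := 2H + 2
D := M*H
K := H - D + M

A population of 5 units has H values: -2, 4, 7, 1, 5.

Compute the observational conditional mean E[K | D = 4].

-3.5

Conditioning on D=4 selects the 2 unit(s) with H ∈ {-2, 1}. Their K values: -8, 1. Mean = -3.5.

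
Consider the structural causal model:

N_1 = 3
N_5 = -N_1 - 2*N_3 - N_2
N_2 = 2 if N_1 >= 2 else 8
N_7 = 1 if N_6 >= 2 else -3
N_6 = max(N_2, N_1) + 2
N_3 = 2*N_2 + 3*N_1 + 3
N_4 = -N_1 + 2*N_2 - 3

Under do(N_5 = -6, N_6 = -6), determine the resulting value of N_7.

-3

Under do(N_5 = -6, N_6 = -6), each intervened variable's structural equation is replaced by its fixed value.
N_7 = 1 if N_6 >= 2 else -3  [with N_6=-6]  = -3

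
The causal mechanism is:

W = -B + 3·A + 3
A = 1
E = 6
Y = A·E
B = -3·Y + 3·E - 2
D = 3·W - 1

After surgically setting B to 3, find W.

3

Intervening sets B = 3 and removes its equation (B = -3·Y + 3·E - 2).
W = -B + 3·A + 3  [with B=3, A=1]  = 3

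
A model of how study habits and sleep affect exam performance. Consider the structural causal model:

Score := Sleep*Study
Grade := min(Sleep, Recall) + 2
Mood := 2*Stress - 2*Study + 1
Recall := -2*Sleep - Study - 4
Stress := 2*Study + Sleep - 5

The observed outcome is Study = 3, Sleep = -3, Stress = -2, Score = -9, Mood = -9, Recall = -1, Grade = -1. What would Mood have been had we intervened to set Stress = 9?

13

do(Stress=9) replaces the equation Stress := 2*Study + Sleep - 5 with the constant Stress = 9.
Mood = 2*Stress - 2*Study + 1  [with Stress=9, Study=3]  = 13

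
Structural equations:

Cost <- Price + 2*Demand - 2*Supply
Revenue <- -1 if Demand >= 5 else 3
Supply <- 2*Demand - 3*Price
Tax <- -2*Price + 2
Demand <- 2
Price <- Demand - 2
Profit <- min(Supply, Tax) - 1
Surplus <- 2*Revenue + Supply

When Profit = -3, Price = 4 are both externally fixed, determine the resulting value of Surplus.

The joint intervention fixes Profit = -3, Price = 4, removing each variable's own equation.
Supply = 2*Demand - 3*Price  [with Demand=2, Price=4]  = -8
Revenue = -1 if Demand >= 5 else 3  [with Demand=2]  = 3
Surplus = 2*Revenue + Supply  [with Revenue=3, Supply=-8]  = -2

-2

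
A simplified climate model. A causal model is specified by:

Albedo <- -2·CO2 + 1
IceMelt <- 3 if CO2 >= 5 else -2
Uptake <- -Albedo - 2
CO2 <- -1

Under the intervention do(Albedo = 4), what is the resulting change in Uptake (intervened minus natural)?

The intervention breaks the incoming arrows to Albedo: Albedo <- -2·CO2 + 1 no longer applies, and Albedo = 4.
Uptake = -Albedo - 2  [with Albedo=4]  = -6
Without intervention: Albedo = -2·CO2 + 1  [with CO2=-1]  = 3; Uptake = -Albedo - 2  [with Albedo=3]  = -5.
Change = -6 − (-5) = -1.

-1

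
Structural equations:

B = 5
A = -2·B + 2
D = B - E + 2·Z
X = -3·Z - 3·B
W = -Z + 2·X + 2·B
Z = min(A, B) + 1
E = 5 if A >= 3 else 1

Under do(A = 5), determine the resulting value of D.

12

do(A=5) replaces the equation A = -2·B + 2 with the constant A = 5.
Z = min(A, B) + 1  [with A=5, B=5]  = 6
E = 5 if A >= 3 else 1  [with A=5]  = 5
D = B - E + 2·Z  [with B=5, E=5, Z=6]  = 12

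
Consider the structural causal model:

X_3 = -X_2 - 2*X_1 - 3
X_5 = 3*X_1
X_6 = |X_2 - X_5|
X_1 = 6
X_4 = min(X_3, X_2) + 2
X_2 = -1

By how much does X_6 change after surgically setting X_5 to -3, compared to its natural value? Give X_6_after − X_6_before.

-17

The intervention breaks the incoming arrows to X_5: X_5 = 3*X_1 no longer applies, and X_5 = -3.
X_6 = |X_2 - X_5|  [with X_2=-1, X_5=-3]  = 2
Without intervention: X_5 = 3*X_1  [with X_1=6]  = 18; X_6 = |X_2 - X_5|  [with X_2=-1, X_5=18]  = 19.
Change = 2 − 19 = -17.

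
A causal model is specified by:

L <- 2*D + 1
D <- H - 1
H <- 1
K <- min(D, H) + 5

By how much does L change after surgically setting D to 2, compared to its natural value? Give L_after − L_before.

The intervention breaks the incoming arrows to D: D <- H - 1 no longer applies, and D = 2.
L = 2*D + 1  [with D=2]  = 5
Without intervention: D = H - 1  [with H=1]  = 0; L = 2*D + 1  [with D=0]  = 1.
Change = 5 − 1 = 4.

4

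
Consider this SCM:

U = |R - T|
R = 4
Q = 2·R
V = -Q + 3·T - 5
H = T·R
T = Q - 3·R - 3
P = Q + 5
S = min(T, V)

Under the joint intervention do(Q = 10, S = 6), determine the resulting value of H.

-20

Under do(Q = 10, S = 6), each intervened variable's structural equation is replaced by its fixed value.
T = Q - 3·R - 3  [with Q=10, R=4]  = -5
H = T·R  [with T=-5, R=4]  = -20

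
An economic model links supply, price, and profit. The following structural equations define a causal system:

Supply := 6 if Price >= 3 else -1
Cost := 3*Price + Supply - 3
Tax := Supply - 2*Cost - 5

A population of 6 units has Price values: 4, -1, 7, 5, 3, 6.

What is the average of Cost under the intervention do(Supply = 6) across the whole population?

15

The intervention sets Supply=6 in all 6 units regardless of Price. Recomputing Cost per unit gives 15, 0, 24, 18, 12, 21; average 15.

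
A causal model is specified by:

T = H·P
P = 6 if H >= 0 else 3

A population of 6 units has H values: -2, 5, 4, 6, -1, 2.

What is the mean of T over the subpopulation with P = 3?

-4.5

E[T|P=3] averages over only the 2 units with P=3 (H = -2, -1): T = -6, -3, mean -4.5.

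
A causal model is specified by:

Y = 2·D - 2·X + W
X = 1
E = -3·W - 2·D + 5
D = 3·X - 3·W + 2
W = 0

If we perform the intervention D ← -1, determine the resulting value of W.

0

Under do(D=-1), the mechanism D = 3·X - 3·W + 2 is discarded; D is fixed at -1.
W is not downstream of the intervention, so its value is determined by the original equations.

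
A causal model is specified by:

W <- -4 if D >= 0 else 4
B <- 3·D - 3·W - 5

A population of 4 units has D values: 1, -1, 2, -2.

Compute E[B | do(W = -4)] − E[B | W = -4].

-4.5

Every unit gets W=-4 under the intervention. B values become 10, 4, 13, 1; E[B|do(W=-4)] = 7.
E[B|W=-4] averages over only the 2 units with W=-4 (D = 1, 2): B = 10, 13, mean 11.5.
Difference = 7 − 11.5 = -4.5.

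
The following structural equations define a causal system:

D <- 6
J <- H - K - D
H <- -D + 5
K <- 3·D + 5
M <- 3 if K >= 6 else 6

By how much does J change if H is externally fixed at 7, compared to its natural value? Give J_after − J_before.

Intervening sets H = 7 and removes its equation (H <- -D + 5).
K = 3·D + 5  [with D=6]  = 23
J = H - K - D  [with H=7, K=23, D=6]  = -22
Without intervention: K = 3·D + 5  [with D=6]  = 23; H = -D + 5  [with D=6]  = -1; J = H - K - D  [with H=-1, K=23, D=6]  = -30.
Change = -22 − (-30) = 8.

8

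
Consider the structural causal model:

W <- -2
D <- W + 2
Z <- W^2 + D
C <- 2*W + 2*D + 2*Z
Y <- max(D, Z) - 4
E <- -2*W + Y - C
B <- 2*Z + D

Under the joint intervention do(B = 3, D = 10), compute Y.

The joint intervention fixes B = 3, D = 10, removing each variable's own equation.
Z = W^2 + D  [with W=-2, D=10]  = 14
Y = max(D, Z) - 4  [with D=10, Z=14]  = 10

10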